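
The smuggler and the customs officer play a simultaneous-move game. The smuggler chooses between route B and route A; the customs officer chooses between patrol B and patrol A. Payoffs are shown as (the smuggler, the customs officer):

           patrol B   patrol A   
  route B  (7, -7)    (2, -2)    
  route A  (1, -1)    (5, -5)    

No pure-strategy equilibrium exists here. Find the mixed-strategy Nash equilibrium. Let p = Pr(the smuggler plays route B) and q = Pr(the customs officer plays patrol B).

p = 4/9, q = 1/3

For the customs officer to be willing to mix, the customs officer must be indifferent between patrol B and patrol A, which pins down the smuggler's mix.
  the customs officer's expected payoff from patrol B: p·(-7) + (1−p)·(-1) = -6p - 1
  the customs officer's expected payoff from patrol A: p·(-2) + (1−p)·(-5) = 3p - 5
  -6p - 1 = 3p - 5  ⇒  -9p = -4  ⇒  p = 4/9.
The customs officer's mix must leave the smuggler indifferent between route B and route A.
  the smuggler's payoff from route B: q·7 + (1−q)·2 = 5q + 2
  the smuggler's payoff from route A: q·1 + (1−q)·5 = -4q + 5
  5q + 2 = -4q + 5  ⇒  9q = 3  ⇒  q = 1/3.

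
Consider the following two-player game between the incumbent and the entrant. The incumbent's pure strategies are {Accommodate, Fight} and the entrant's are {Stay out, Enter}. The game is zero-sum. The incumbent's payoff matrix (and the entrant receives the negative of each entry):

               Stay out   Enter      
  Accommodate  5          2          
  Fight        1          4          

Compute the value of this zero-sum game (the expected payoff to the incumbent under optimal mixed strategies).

v = 3

The entrant's mix must leave the incumbent indifferent between Accommodate and Fight.
  the incumbent's payoff to Accommodate: q·5 + (1−q)·2 = 3q + 2
  the incumbent's payoff to Fight: q·1 + (1−q)·4 = -3q + 4
  3q + 2 = -3q + 4  ⇒  6q = 2  ⇒  q = 1/3.
The value is the incumbent's expected payoff against this mix (using Accommodate): (1/3)·5 + (2/3)·2 = 3.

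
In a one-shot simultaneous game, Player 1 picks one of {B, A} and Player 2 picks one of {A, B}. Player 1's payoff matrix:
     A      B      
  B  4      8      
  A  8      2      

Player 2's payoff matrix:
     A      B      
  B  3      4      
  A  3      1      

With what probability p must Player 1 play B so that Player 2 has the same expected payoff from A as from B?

For Player 2 to be willing to mix, Player 2 must be indifferent between A and B, which pins down Player 1's mix.
  Player 2's payoff from A: p·3 + (1−p)·3 = 3
  Player 2's payoff from B: p·4 + (1−p)·1 = 3p + 1
  3 = 3p + 1  ⇒  -3p = -2  ⇒  p = 2/3.

p = 2/3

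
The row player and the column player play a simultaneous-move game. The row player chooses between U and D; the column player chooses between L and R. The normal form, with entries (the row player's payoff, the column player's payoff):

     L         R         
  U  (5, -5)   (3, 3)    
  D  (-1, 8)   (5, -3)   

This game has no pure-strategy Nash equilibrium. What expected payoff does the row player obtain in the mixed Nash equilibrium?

7/2

Set the row player's expected payoff from U equal to that from D:
  the row player's payoff from U: q·5 + (1−q)·3 = 2q + 3
  the row player's payoff from D: q·(-1) + (1−q)·5 = -6q + 5
  2q + 3 = -6q + 5  ⇒  8q = 2  ⇒  q = 1/4.
At equilibrium the row player is indifferent across rows, so the row player's payoff equals the payoff from U: (1/4)·5 + (3/4)·3 = 7/2.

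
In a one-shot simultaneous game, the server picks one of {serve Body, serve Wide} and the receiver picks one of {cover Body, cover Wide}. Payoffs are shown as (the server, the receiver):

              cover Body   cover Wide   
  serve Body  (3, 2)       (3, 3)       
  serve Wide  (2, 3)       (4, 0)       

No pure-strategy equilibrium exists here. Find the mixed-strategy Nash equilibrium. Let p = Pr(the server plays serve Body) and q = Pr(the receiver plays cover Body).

The server's mix must leave the receiver indifferent between cover Body and cover Wide.
  the receiver's expected payoff from cover Body: p·2 + (1−p)·3 = -p + 3
  the receiver's expected payoff from cover Wide: p·3 + (1−p)·0 = 3p
  -p + 3 = 3p  ⇒  -4p = -3  ⇒  p = 3/4.
The receiver's mix must leave the server indifferent between serve Body and serve Wide.
  the server's payoff from serve Body: q·3 + (1−q)·3 = 3
  the server's payoff from serve Wide: q·2 + (1−q)·4 = -2q + 4
  3 = -2q + 4  ⇒  2q = 1  ⇒  q = 1/2.

p = 3/4, q = 1/2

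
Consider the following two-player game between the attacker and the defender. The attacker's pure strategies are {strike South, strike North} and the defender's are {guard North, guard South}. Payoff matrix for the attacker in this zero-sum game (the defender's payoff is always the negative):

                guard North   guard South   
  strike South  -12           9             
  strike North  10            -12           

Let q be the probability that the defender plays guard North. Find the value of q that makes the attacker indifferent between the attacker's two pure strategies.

The attacker's indifference between strike South and strike North determines the defender's mixing probability q:
  the attacker's payoff from strike South: q·(-12) + (1−q)·9 = -21q + 9
  the attacker's payoff from strike North: q·10 + (1−q)·(-12) = 22q - 12
  -21q + 9 = 22q - 12  ⇒  -43q = -21  ⇒  q = 21/43.

q = 21/43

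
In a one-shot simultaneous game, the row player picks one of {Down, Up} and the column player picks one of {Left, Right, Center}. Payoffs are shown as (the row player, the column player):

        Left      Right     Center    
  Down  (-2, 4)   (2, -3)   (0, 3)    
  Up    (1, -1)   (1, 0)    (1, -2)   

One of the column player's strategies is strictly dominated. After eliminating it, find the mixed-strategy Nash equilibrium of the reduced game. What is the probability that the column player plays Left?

The column player's strategy Center is strictly dominated by Left: 4 > 3 and -1 > -2. Eliminate Center.
Set the row player's expected payoff from Down equal to that from Up:
  the row player's payoff to Down: q·(-2) + (1−q)·2 = -4q + 2
  the row player's payoff to Up: q·1 + (1−q)·1 = 1
  -4q + 2 = 1  ⇒  -4q = -1  ⇒  q = 1/4.

q = 1/4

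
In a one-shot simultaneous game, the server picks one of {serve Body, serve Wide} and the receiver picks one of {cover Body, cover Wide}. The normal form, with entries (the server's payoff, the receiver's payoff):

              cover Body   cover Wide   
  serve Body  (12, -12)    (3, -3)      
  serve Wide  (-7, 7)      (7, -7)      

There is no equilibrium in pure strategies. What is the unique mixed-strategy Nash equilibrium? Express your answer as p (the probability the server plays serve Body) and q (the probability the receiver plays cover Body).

In a mixed equilibrium the receiver is indifferent between cover Body and cover Wide; this condition fixes p.
  the receiver's payoff to cover Body: p·(-12) + (1−p)·7 = -19p + 7
  the receiver's payoff to cover Wide: p·(-3) + (1−p)·(-7) = 4p - 7
  -19p + 7 = 4p - 7  ⇒  -23p = -14  ⇒  p = 14/23.
The server's indifference between serve Body and serve Wide determines the receiver's mixing probability q:
  the server's payoff from serve Body: q·12 + (1−q)·3 = 9q + 3
  the server's payoff from serve Wide: q·(-7) + (1−q)·7 = -14q + 7
  9q + 3 = -14q + 7  ⇒  23q = 4  ⇒  q = 4/23.

p = 14/23, q = 4/23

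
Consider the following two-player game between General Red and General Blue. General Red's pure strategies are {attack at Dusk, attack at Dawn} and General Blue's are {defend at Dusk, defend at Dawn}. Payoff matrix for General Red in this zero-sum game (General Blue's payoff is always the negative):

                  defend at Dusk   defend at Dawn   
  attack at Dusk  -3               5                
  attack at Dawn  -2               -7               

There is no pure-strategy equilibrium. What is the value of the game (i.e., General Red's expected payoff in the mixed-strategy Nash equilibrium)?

For General Red to be willing to mix, General Red must be indifferent between attack at Dusk and attack at Dawn, which pins down General Blue's mix.
  General Red's expected payoff from attack at Dusk: q·(-3) + (1−q)·5 = -8q + 5
  General Red's expected payoff from attack at Dawn: q·(-2) + (1−q)·(-7) = 5q - 7
  -8q + 5 = 5q - 7  ⇒  -13q = -12  ⇒  q = 12/13.
The value is General Red's expected payoff against this mix (using attack at Dusk): (12/13)·(-3) + (1/13)·5 = -31/13.

v = -31/13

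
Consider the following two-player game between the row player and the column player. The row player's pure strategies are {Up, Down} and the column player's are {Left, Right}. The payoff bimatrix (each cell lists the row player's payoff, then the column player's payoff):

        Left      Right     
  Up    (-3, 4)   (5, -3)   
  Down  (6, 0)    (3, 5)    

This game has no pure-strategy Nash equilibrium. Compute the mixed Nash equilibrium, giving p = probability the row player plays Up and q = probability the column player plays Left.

In a mixed equilibrium the column player is indifferent between Left and Right; this condition fixes p.
  the column player's payoff from Left: p·4 + (1−p)·0 = 4p
  the column player's payoff from Right: p·(-3) + (1−p)·5 = -8p + 5
  4p = -8p + 5  ⇒  12p = 5  ⇒  p = 5/12.
Set the row player's expected payoff from Up equal to that from Down:
  the row player's payoff to Up: q·(-3) + (1−q)·5 = -8q + 5
  the row player's payoff to Down: q·6 + (1−q)·3 = 3q + 3
  -8q + 5 = 3q + 3  ⇒  -11q = -2  ⇒  q = 2/11.

p = 5/12, q = 2/11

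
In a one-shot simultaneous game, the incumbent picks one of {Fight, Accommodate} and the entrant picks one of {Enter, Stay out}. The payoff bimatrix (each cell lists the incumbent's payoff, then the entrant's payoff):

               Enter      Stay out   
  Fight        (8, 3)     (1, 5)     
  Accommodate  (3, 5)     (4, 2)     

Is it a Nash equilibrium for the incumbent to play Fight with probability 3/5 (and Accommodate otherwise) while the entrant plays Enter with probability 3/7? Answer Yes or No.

No

Given the entrant's mix q = 3/7, the incumbent's payoff from Fight is 4 but from Accommodate is 25/7. The incumbent strictly prefers Fight, so the incumbent would not mix.
So the proposed profile is not a Nash equilibrium.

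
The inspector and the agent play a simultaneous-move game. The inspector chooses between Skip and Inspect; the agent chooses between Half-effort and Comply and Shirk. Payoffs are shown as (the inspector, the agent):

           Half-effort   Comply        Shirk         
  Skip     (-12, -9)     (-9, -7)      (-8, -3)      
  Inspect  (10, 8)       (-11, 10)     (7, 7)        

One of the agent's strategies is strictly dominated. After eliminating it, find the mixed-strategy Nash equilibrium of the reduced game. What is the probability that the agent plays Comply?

The agent's strategy Half-effort is strictly dominated by Comply: -7 > -9 and 10 > 8. Eliminate Half-effort.
In a mixed equilibrium the inspector is indifferent between Skip and Inspect; this condition fixes q.
  the inspector's expected payoff from Skip: q·(-9) + (1−q)·(-8) = -q - 8
  the inspector's expected payoff from Inspect: q·(-11) + (1−q)·7 = -18q + 7
  -q - 8 = -18q + 7  ⇒  17q = 15  ⇒  q = 15/17.

q = 15/17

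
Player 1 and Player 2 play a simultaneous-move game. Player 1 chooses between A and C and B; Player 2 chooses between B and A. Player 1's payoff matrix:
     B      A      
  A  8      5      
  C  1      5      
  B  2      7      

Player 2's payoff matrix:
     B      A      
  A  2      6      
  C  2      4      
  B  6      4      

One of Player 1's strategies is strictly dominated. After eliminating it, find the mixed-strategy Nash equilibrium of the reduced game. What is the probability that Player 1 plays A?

Player 1's strategy C is strictly dominated by B: 2 > 1 and 7 > 5. Eliminate C.
Player 1's mix must leave Player 2 indifferent between B and A.
  Player 2's payoff from B: p·2 + (1−p)·6 = -4p + 6
  Player 2's payoff from A: p·6 + (1−p)·4 = 2p + 4
  -4p + 6 = 2p + 4  ⇒  -6p = -2  ⇒  p = 1/3.

p = 1/3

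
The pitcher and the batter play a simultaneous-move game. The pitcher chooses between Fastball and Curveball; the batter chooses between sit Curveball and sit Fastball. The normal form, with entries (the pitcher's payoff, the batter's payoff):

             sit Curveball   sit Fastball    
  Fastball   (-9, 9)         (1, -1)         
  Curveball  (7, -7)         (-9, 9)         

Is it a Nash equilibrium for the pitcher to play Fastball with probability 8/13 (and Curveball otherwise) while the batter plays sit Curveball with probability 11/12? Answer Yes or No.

Given the batter's mix q = 11/12, the pitcher's payoff from Fastball is -49/6 but from Curveball is 17/3. The pitcher strictly prefers Curveball, so the pitcher would not mix.
So the proposed profile is not a Nash equilibrium.

No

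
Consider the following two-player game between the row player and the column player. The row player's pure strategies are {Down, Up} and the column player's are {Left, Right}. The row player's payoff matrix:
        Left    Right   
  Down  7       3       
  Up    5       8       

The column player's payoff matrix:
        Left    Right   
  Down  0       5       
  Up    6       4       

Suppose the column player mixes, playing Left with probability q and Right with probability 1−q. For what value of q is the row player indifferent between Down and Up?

q = 5/7

For the row player to be willing to mix, the row player must be indifferent between Down and Up, which pins down the column player's mix.
  the row player's payoff from Down: q·7 + (1−q)·3 = 4q + 3
  the row player's payoff from Up: q·5 + (1−q)·8 = -3q + 8
  4q + 3 = -3q + 8  ⇒  7q = 5  ⇒  q = 5/7.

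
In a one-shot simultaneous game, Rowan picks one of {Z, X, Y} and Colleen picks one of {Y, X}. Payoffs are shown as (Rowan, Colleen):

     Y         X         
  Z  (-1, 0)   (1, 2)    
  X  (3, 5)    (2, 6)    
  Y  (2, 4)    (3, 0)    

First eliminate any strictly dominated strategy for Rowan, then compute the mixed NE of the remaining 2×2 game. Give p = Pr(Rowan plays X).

p = 4/5

Rowan's strategy Z is strictly dominated by Y: 2 > -1 and 3 > 1. Eliminate Z.
Colleen's indifference between Y and X determines Rowan's mixing probability p:
  Colleen's payoff to Y: p·5 + (1−p)·4 = p + 4
  Colleen's payoff to X: p·6 + (1−p)·0 = 6p
  p + 4 = 6p  ⇒  -5p = -4  ⇒  p = 4/5.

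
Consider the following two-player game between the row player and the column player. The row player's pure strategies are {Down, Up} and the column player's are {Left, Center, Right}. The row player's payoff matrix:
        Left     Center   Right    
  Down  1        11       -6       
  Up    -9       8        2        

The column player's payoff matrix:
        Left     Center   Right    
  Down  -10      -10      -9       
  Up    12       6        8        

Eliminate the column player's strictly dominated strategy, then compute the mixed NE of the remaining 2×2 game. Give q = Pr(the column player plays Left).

q = 4/9

The column player's strategy Center is strictly dominated by Right: -9 > -10 and 8 > 6. Eliminate Center.
The row player's indifference between Down and Up determines the column player's mixing probability q:
  the row player's payoff from Down: q·1 + (1−q)·(-6) = 7q - 6
  the row player's payoff from Up: q·(-9) + (1−q)·2 = -11q + 2
  7q - 6 = -11q + 2  ⇒  18q = 8  ⇒  q = 4/9.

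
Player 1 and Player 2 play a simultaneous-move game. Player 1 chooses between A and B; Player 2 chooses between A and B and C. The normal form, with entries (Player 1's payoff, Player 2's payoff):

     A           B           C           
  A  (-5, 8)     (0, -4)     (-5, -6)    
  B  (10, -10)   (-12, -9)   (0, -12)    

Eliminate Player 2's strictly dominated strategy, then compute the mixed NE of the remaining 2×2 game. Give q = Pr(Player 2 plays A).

q = 4/9

Player 2's strategy C is strictly dominated by B: -4 > -6 and -9 > -12. Eliminate C.
Player 2's mix must leave Player 1 indifferent between A and B.
  Player 1's payoff from A: q·(-5) + (1−q)·0 = -5q
  Player 1's payoff from B: q·10 + (1−q)·(-12) = 22q - 12
  -5q = 22q - 12  ⇒  -27q = -12  ⇒  q = 4/9.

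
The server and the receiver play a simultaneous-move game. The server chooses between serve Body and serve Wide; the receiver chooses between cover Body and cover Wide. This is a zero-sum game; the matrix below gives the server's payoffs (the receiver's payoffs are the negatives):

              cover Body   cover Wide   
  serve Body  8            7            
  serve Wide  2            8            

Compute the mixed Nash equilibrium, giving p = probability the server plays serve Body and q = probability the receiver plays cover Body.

p = 6/7, q = 1/7

In a mixed equilibrium the receiver is indifferent between cover Body and cover Wide; this condition fixes p.
  the receiver's expected payoff from cover Body: p·(-8) + (1−p)·(-2) = -6p - 2
  the receiver's expected payoff from cover Wide: p·(-7) + (1−p)·(-8) = p - 8
  -6p - 2 = p - 8  ⇒  -7p = -6  ⇒  p = 6/7.
For the server to be willing to mix, the server must be indifferent between serve Body and serve Wide, which pins down the receiver's mix.
  the server's expected payoff from serve Body: q·8 + (1−q)·7 = q + 7
  the server's expected payoff from serve Wide: q·2 + (1−q)·8 = -6q + 8
  q + 7 = -6q + 8  ⇒  7q = 1  ⇒  q = 1/7.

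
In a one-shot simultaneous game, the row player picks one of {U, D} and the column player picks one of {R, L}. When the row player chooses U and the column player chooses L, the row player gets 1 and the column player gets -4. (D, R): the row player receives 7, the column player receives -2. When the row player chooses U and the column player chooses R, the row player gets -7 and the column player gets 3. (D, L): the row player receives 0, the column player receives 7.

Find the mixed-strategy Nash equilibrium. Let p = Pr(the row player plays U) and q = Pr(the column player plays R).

p = 9/16, q = 1/15

For the column player to be willing to mix, the column player must be indifferent between R and L, which pins down the row player's mix.
  the column player's payoff from R: p·3 + (1−p)·(-2) = 5p - 2
  the column player's payoff from L: p·(-4) + (1−p)·7 = -11p + 7
  5p - 2 = -11p + 7  ⇒  16p = 9  ⇒  p = 9/16.
For the row player to be willing to mix, the row player must be indifferent between U and D, which pins down the column player's mix.
  the row player's expected payoff from U: q·(-7) + (1−q)·1 = -8q + 1
  the row player's expected payoff from D: q·7 + (1−q)·0 = 7q
  -8q + 1 = 7q  ⇒  -15q = -1  ⇒  q = 1/15.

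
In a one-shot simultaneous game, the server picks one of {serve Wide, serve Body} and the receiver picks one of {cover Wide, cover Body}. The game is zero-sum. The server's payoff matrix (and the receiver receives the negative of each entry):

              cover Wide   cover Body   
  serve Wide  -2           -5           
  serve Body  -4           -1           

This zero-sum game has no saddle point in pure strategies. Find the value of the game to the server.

v = -3

Set the server's expected payoff from serve Wide equal to that from serve Body:
  the server's payoff to serve Wide: q·(-2) + (1−q)·(-5) = 3q - 5
  the server's payoff to serve Body: q·(-4) + (1−q)·(-1) = -3q - 1
  3q - 5 = -3q - 1  ⇒  6q = 4  ⇒  q = 2/3.
The value is the server's expected payoff against this mix (using serve Wide): (2/3)·(-2) + (1/3)·(-5) = -3.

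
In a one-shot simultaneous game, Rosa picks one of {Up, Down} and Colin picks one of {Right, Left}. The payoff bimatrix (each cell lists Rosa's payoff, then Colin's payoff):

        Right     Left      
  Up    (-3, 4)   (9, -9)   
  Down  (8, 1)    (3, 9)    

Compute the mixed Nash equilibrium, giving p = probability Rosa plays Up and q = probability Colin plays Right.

p = 8/21, q = 6/17

Colin's indifference between Right and Left determines Rosa's mixing probability p:
  Colin's expected payoff from Right: p·4 + (1−p)·1 = 3p + 1
  Colin's expected payoff from Left: p·(-9) + (1−p)·9 = -18p + 9
  3p + 1 = -18p + 9  ⇒  21p = 8  ⇒  p = 8/21.
Set Rosa's expected payoff from Up equal to that from Down:
  Rosa's payoff to Up: q·(-3) + (1−q)·9 = -12q + 9
  Rosa's payoff to Down: q·8 + (1−q)·3 = 5q + 3
  -12q + 9 = 5q + 3  ⇒  -17q = -6  ⇒  q = 6/17.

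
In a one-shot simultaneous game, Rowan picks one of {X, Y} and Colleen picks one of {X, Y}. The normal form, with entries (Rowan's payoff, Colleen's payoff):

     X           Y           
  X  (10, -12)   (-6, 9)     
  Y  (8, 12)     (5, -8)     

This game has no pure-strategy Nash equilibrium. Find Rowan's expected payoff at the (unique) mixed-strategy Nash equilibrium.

For Rowan to be willing to mix, Rowan must be indifferent between X and Y, which pins down Colleen's mix.
  Rowan's expected payoff from X: q·10 + (1−q)·(-6) = 16q - 6
  Rowan's expected payoff from Y: q·8 + (1−q)·5 = 3q + 5
  16q - 6 = 3q + 5  ⇒  13q = 11  ⇒  q = 11/13.
At equilibrium Rowan is indifferent across rows, so Rowan's payoff equals the payoff from X: (11/13)·10 + (2/13)·(-6) = 98/13.

98/13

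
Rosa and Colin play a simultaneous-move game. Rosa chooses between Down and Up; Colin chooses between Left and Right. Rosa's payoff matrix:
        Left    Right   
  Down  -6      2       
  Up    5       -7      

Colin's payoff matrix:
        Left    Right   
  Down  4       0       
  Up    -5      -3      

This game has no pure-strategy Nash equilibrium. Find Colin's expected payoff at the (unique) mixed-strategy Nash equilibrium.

-2

Rosa's mix must leave Colin indifferent between Left and Right.
  Colin's payoff to Left: p·4 + (1−p)·(-5) = 9p - 5
  Colin's payoff to Right: p·0 + (1−p)·(-3) = 3p - 3
  9p - 5 = 3p - 3  ⇒  6p = 2  ⇒  p = 1/3.
At equilibrium Colin is indifferent across columns, so Colin's payoff equals the payoff from Left: (1/3)·4 + (2/3)·(-5) = -2.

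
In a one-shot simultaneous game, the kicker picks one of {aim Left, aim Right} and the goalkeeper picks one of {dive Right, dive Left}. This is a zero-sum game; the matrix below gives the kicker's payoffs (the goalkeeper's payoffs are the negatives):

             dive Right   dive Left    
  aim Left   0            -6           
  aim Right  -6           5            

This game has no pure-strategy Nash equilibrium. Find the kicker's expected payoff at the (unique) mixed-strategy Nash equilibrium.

The goalkeeper's mix must leave the kicker indifferent between aim Left and aim Right.
  the kicker's payoff to aim Left: q·0 + (1−q)·(-6) = 6q - 6
  the kicker's payoff to aim Right: q·(-6) + (1−q)·5 = -11q + 5
  6q - 6 = -11q + 5  ⇒  17q = 11  ⇒  q = 11/17.
At equilibrium the kicker is indifferent across rows, so the kicker's payoff equals the payoff from aim Left: (11/17)·0 + (6/17)·(-6) = -36/17.

-36/17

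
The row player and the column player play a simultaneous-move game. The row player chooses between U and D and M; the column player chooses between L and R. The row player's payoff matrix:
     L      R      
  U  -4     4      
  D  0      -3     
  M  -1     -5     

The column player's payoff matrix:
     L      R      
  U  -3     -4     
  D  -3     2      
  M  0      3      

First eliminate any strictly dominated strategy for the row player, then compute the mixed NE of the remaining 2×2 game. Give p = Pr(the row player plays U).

p = 5/6

The row player's strategy M is strictly dominated by D: 0 > -1 and -3 > -5. Eliminate M.
The row player's mix must leave the column player indifferent between L and R.
  the column player's payoff to L: p·(-3) + (1−p)·(-3) = -3
  the column player's payoff to R: p·(-4) + (1−p)·2 = -6p + 2
  -3 = -6p + 2  ⇒  6p = 5  ⇒  p = 5/6.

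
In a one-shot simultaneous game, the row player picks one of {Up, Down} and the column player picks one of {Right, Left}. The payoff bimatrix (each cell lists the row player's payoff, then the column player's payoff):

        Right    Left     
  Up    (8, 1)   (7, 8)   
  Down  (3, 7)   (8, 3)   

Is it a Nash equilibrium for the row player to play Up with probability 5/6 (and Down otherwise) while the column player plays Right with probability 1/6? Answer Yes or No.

Given the row player's mix p = 5/6, the column player's payoff from Right is 2 but from Left is 43/6. The column player strictly prefers Left, so the column player would not mix.
So the proposed profile is not a Nash equilibrium.

No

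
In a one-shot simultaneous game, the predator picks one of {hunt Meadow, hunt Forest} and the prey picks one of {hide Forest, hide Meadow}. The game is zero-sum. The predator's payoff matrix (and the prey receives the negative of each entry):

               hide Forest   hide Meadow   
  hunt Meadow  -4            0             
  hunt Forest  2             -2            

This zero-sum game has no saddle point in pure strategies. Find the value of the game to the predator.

v = -1

In a mixed equilibrium the predator is indifferent between hunt Meadow and hunt Forest; this condition fixes q.
  the predator's expected payoff from hunt Meadow: q·(-4) + (1−q)·0 = -4q
  the predator's expected payoff from hunt Forest: q·2 + (1−q)·(-2) = 4q - 2
  -4q = 4q - 2  ⇒  -8q = -2  ⇒  q = 1/4.
The value is the predator's expected payoff against this mix (using hunt Meadow): (1/4)·(-4) + (3/4)·0 = -1.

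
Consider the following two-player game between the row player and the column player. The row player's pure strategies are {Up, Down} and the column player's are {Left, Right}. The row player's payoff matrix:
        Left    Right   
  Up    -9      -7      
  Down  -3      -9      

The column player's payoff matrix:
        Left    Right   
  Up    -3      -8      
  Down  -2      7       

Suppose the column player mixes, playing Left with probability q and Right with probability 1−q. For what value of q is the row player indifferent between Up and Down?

q = 1/4

The row player's indifference between Up and Down determines the column player's mixing probability q:
  the row player's payoff from Up: q·(-9) + (1−q)·(-7) = -2q - 7
  the row player's payoff from Down: q·(-3) + (1−q)·(-9) = 6q - 9
  -2q - 7 = 6q - 9  ⇒  -8q = -2  ⇒  q = 1/4.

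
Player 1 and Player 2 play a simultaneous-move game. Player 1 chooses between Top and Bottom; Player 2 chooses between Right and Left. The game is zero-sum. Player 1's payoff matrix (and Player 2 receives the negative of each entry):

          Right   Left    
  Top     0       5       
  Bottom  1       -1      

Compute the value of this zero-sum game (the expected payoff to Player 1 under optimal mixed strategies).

In a mixed equilibrium Player 1 is indifferent between Top and Bottom; this condition fixes q.
  Player 1's expected payoff from Top: q·0 + (1−q)·5 = -5q + 5
  Player 1's expected payoff from Bottom: q·1 + (1−q)·(-1) = 2q - 1
  -5q + 5 = 2q - 1  ⇒  -7q = -6  ⇒  q = 6/7.
The value is Player 1's expected payoff against this mix (using Top): (6/7)·0 + (1/7)·5 = 5/7.

v = 5/7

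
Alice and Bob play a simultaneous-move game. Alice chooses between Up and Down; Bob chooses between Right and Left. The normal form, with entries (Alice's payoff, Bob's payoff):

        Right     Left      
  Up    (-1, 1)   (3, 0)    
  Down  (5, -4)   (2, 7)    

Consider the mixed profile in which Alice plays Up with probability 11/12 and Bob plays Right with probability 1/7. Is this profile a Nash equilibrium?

Yes

Check Bob's indifference given Alice's mix p = 11/12:
  payoff from Right = 7/12; payoff from Left = 7/12 — equal.
Check Alice's indifference given Bob's mix q = 1/7:
  payoff from Up = 17/7; payoff from Down = 17/7 — equal.
Both players are indifferent, so neither can profitably deviate.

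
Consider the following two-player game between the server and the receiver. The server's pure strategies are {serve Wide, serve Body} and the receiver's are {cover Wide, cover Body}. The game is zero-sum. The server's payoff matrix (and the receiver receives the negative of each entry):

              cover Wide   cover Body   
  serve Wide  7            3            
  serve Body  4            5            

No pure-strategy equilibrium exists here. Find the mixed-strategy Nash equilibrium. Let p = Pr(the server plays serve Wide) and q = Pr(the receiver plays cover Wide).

For the receiver to be willing to mix, the receiver must be indifferent between cover Wide and cover Body, which pins down the server's mix.
  the receiver's expected payoff from cover Wide: p·(-7) + (1−p)·(-4) = -3p - 4
  the receiver's expected payoff from cover Body: p·(-3) + (1−p)·(-5) = 2p - 5
  -3p - 4 = 2p - 5  ⇒  -5p = -1  ⇒  p = 1/5.
The receiver's mix must leave the server indifferent between serve Wide and serve Body.
  the server's payoff from serve Wide: q·7 + (1−q)·3 = 4q + 3
  the server's payoff from serve Body: q·4 + (1−q)·5 = -q + 5
  4q + 3 = -q + 5  ⇒  5q = 2  ⇒  q = 2/5.

p = 1/5, q = 2/5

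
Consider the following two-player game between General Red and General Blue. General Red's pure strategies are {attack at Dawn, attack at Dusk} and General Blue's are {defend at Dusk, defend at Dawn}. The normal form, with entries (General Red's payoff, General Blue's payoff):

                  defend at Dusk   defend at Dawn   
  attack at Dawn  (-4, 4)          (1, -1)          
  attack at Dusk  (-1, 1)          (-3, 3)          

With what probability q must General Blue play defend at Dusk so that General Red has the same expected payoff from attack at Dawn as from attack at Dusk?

q = 4/7

Set General Red's expected payoff from attack at Dawn equal to that from attack at Dusk:
  General Red's payoff to attack at Dawn: q·(-4) + (1−q)·1 = -5q + 1
  General Red's payoff to attack at Dusk: q·(-1) + (1−q)·(-3) = 2q - 3
  -5q + 1 = 2q - 3  ⇒  -7q = -4  ⇒  q = 4/7.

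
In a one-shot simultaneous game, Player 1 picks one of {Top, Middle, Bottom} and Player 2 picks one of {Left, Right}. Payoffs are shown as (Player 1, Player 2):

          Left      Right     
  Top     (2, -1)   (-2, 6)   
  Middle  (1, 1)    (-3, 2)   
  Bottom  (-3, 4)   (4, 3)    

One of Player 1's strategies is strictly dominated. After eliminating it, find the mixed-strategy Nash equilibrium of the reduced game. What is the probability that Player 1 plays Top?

Player 1's strategy Middle is strictly dominated by Top: 2 > 1 and -2 > -3. Eliminate Middle.
Set Player 2's expected payoff from Left equal to that from Right:
  Player 2's payoff from Left: p·(-1) + (1−p)·4 = -5p + 4
  Player 2's payoff from Right: p·6 + (1−p)·3 = 3p + 3
  -5p + 4 = 3p + 3  ⇒  -8p = -1  ⇒  p = 1/8.

p = 1/8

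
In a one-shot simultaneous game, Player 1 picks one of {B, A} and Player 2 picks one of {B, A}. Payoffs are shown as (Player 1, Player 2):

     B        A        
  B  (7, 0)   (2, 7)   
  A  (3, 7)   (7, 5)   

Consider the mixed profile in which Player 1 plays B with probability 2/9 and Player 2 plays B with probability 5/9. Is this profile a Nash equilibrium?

Check Player 2's indifference given Player 1's mix p = 2/9:
  payoff from B = 49/9; payoff from A = 49/9 — equal.
Check Player 1's indifference given Player 2's mix q = 5/9:
  payoff from B = 43/9; payoff from A = 43/9 — equal.
Both players are indifferent, so neither can profitably deviate.

Yes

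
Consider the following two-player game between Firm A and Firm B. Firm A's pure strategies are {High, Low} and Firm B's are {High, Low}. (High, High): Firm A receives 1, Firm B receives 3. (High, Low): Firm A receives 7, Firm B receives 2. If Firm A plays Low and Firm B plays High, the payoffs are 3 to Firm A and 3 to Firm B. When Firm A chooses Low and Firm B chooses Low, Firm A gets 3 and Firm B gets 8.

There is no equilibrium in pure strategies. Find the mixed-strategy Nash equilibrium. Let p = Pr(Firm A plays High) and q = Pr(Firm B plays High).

p = 5/6, q = 2/3

Firm B's indifference between High and Low determines Firm A's mixing probability p:
  Firm B's expected payoff from High: p·3 + (1−p)·3 = 3
  Firm B's expected payoff from Low: p·2 + (1−p)·8 = -6p + 8
  3 = -6p + 8  ⇒  6p = 5  ⇒  p = 5/6.
Set Firm A's expected payoff from High equal to that from Low:
  Firm A's expected payoff from High: q·1 + (1−q)·7 = -6q + 7
  Firm A's expected payoff from Low: q·3 + (1−q)·3 = 3
  -6q + 7 = 3  ⇒  -6q = -4  ⇒  q = 2/3.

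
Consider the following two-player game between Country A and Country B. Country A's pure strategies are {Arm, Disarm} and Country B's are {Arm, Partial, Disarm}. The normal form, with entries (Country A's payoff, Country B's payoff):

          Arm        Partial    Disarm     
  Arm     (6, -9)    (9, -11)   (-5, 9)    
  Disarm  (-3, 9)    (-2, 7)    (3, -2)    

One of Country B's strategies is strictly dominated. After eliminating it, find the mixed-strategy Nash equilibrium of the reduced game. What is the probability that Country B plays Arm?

Country B's strategy Partial is strictly dominated by Arm: -9 > -11 and 9 > 7. Eliminate Partial.
In a mixed equilibrium Country A is indifferent between Arm and Disarm; this condition fixes q.
  Country A's payoff to Arm: q·6 + (1−q)·(-5) = 11q - 5
  Country A's payoff to Disarm: q·(-3) + (1−q)·3 = -6q + 3
  11q - 5 = -6q + 3  ⇒  17q = 8  ⇒  q = 8/17.

q = 8/17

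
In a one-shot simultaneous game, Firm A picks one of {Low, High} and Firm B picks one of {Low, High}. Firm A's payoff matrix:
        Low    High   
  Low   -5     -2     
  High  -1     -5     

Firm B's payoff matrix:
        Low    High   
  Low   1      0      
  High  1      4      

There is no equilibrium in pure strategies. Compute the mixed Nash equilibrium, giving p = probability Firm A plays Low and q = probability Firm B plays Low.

p = 3/4, q = 3/7

Firm B's indifference between Low and High determines Firm A's mixing probability p:
  Firm B's payoff from Low: p·1 + (1−p)·1 = 1
  Firm B's payoff from High: p·0 + (1−p)·4 = -4p + 4
  1 = -4p + 4  ⇒  4p = 3  ⇒  p = 3/4.
For Firm A to be willing to mix, Firm A must be indifferent between Low and High, which pins down Firm B's mix.
  Firm A's expected payoff from Low: q·(-5) + (1−q)·(-2) = -3q - 2
  Firm A's expected payoff from High: q·(-1) + (1−q)·(-5) = 4q - 5
  -3q - 2 = 4q - 5  ⇒  -7q = -3  ⇒  q = 3/7.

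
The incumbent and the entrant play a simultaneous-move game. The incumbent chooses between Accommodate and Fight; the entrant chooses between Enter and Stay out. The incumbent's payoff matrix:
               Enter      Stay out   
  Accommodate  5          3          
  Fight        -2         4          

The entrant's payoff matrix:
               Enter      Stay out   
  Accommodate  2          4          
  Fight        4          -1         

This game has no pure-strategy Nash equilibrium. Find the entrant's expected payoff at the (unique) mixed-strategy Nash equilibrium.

For the entrant to be willing to mix, the entrant must be indifferent between Enter and Stay out, which pins down the incumbent's mix.
  the entrant's payoff to Enter: p·2 + (1−p)·4 = -2p + 4
  the entrant's payoff to Stay out: p·4 + (1−p)·(-1) = 5p - 1
  -2p + 4 = 5p - 1  ⇒  -7p = -5  ⇒  p = 5/7.
At equilibrium the entrant is indifferent across columns, so the entrant's payoff equals the payoff from Enter: (5/7)·2 + (2/7)·4 = 18/7.

18/7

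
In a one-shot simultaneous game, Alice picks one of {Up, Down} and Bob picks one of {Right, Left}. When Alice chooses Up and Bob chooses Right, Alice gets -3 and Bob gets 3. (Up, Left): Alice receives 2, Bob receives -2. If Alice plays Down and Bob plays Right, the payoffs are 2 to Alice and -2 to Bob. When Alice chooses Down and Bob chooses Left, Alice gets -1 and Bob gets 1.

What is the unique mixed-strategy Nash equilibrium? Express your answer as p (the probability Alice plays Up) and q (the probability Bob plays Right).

p = 3/8, q = 3/8

Alice's mix must leave Bob indifferent between Right and Left.
  Bob's expected payoff from Right: p·3 + (1−p)·(-2) = 5p - 2
  Bob's expected payoff from Left: p·(-2) + (1−p)·1 = -3p + 1
  5p - 2 = -3p + 1  ⇒  8p = 3  ⇒  p = 3/8.
In a mixed equilibrium Alice is indifferent between Up and Down; this condition fixes q.
  Alice's payoff from Up: q·(-3) + (1−q)·2 = -5q + 2
  Alice's payoff from Down: q·2 + (1−q)·(-1) = 3q - 1
  -5q + 2 = 3q - 1  ⇒  -8q = -3  ⇒  q = 3/8.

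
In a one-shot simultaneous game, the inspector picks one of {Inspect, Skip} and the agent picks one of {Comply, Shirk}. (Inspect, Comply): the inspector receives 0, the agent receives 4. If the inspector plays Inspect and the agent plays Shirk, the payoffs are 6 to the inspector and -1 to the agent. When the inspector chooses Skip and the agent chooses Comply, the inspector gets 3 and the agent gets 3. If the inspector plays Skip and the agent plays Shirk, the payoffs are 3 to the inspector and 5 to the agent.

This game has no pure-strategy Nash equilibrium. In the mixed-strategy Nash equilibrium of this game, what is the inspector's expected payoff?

3

The inspector's indifference between Inspect and Skip determines the agent's mixing probability q:
  the inspector's expected payoff from Inspect: q·0 + (1−q)·6 = -6q + 6
  the inspector's expected payoff from Skip: q·3 + (1−q)·3 = 3
  -6q + 6 = 3  ⇒  -6q = -3  ⇒  q = 1/2.
At equilibrium the inspector is indifferent across rows, so the inspector's payoff equals the payoff from Inspect: (1/2)·0 + (1/2)·6 = 3.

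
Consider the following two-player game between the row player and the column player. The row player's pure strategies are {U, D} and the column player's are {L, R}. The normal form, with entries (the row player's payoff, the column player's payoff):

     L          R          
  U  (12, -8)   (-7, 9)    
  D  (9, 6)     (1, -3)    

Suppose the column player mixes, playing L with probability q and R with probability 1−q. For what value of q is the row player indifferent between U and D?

q = 8/11

The column player's mix must leave the row player indifferent between U and D.
  the row player's expected payoff from U: q·12 + (1−q)·(-7) = 19q - 7
  the row player's expected payoff from D: q·9 + (1−q)·1 = 8q + 1
  19q - 7 = 8q + 1  ⇒  11q = 8  ⇒  q = 8/11.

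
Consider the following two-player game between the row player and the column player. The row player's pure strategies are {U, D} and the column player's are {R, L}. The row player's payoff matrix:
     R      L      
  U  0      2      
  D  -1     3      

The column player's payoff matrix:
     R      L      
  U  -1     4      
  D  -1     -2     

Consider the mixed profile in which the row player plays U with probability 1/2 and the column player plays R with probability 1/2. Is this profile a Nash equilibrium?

No

Given the row player's mix p = 1/2, the column player's payoff from R is -1 but from L is 1. The column player strictly prefers L, so the column player would not mix.
So the proposed profile is not a Nash equilibrium.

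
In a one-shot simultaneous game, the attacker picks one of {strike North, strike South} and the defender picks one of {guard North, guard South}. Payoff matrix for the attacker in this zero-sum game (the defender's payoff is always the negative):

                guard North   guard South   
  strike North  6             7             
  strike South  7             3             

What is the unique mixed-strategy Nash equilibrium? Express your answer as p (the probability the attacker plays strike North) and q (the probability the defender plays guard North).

p = 4/5, q = 4/5

For the defender to be willing to mix, the defender must be indifferent between guard North and guard South, which pins down the attacker's mix.
  the defender's payoff to guard North: p·(-6) + (1−p)·(-7) = p - 7
  the defender's payoff to guard South: p·(-7) + (1−p)·(-3) = -4p - 3
  p - 7 = -4p - 3  ⇒  5p = 4  ⇒  p = 4/5.
In a mixed equilibrium the attacker is indifferent between strike North and strike South; this condition fixes q.
  the attacker's payoff to strike North: q·6 + (1−q)·7 = -q + 7
  the attacker's payoff to strike South: q·7 + (1−q)·3 = 4q + 3
  -q + 7 = 4q + 3  ⇒  -5q = -4  ⇒  q = 4/5.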